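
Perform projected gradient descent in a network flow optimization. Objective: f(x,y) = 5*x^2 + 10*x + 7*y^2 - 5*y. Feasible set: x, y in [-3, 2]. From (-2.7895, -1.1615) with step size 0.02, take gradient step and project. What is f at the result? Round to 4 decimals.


Step 1: Compute gradient at (-2.7895, -1.1615).
grad_x = 2*5*-2.7895 + 10 = -17.895
grad_y = 2*7*-1.1615 - 5 = -21.261
Step 2: Gradient step.
x_raw = -2.7895 - 0.02*-17.895 = -2.4316
y_raw = -1.1615 - 0.02*-21.261 = -0.7363
Step 3: Project onto [-3, 2].
x_proj = clip(-2.4316) = -2.4316
y_proj = clip(-0.7363) = -0.7363
Step 4: Evaluate f.
f(-2.4316, -0.7363) = 12.7236


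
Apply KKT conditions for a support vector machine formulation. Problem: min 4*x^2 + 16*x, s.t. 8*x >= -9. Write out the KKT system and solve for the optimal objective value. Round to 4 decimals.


Step 1: Try lambda = 0 (constraint inactive).
x_unc = -16/(2*4) = -2.0
Check: 8*-2.0 = -16.0 < -9 -- violated!
Step 2: Constraint must be active: 8*x = -9
x* = -9/8 = -1.125
lambda = (2*4*(-1.125) + 16)/8 = 0.875
Step 3: Compute optimal value.
f(x*) = 4*(-1.125)^2 + 16*(-1.125) = -12.9375


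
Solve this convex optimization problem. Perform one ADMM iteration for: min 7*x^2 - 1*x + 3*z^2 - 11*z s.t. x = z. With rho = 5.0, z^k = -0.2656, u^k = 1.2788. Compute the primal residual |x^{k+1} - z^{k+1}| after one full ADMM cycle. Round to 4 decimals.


ADMM iteration with rho = 5.0, z^k = -0.2656, u^k = 1.2788
Step 1: x-update.
Minimize 7*x^2 - 1*x + (5.0/2)*(x + 0.2656 + 1.2788)^2
FOC: (2*7 + 5.0)*x = 1 + 5.0*(-0.2656 - 1.2788)
x^{k+1} = -0.3538
Step 2: z-update.
Minimize 3*z^2 - 11*z + (5.0/2)*(-0.3538 - z + 1.2788)^2
FOC: (2*3 + 5.0)*z = 11 + 5.0*(-0.3538 + 1.2788)
z^{k+1} = 1.4205
Step 3: u-update.
u^{k+1} = 1.2788 - 0.3538 - 1.4205 = -0.4954
Step 4: Primal residual = |-0.3538 - 1.4205| = 1.7742


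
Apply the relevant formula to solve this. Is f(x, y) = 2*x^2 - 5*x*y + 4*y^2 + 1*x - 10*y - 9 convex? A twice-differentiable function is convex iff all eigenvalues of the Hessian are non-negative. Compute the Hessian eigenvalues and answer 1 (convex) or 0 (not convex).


The Hessian of f(x,y) = 2*x^2 - 5*x*y + 4*y^2 + 1*x - 10*y - 9 is:
H = [[4, -5], [-5, 8]]
Trace = 4 + 8 = 12
Determinant = 4*8 - (-5)^2 = 7
Discriminant = (12)^2 - 4*7 = 116.0
Eigenvalues: lambda_1 = 0.6148, lambda_2 = 11.3852
The function is convex.

1


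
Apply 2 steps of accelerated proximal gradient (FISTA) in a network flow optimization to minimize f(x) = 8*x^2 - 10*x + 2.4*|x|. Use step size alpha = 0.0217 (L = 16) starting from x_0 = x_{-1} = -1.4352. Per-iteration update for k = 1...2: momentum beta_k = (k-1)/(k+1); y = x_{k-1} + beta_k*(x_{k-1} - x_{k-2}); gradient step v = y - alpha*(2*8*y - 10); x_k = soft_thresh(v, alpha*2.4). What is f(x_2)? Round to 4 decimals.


FISTA on f(x) = 8*x^2 - 10*x + 2.4*|x|
L = 16, alpha = 0.0217
Iteration 1: beta = 0.0, y = -1.4352 + 0.0*(-1.4352 + 1.4352) = -1.4352
  grad(y) = -32.9632, v = y - alpha*grad = -0.7199
  prox(v) = soft_thresh(-0.7199, 0.0521) = -0.6678
Iteration 2: beta = 0.3333, y = -0.6678 + 0.3333*(-0.6678 + 1.4352) = -0.412
  grad(y) = -16.5924, v = y - alpha*grad = -0.052
  prox(v) = soft_thresh(-0.052, 0.0521) = 0.0
f(x_2) = 8*0.0^2 - 10*0.0 + 2.4*|0.0| = 0.0


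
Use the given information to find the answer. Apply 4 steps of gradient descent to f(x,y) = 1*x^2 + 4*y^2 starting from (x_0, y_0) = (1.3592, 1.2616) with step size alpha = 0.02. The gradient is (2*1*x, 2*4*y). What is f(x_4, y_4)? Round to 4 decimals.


Gradient descent on f(x,y) = 1*x^2 + 4*y^2.
Starting point: (1.3592, 1.2616), alpha = 0.02
Step 1: grad_x = 2*1*1.3592 = 2.7184, grad_y = 2*4*1.2616 = 10.0928
  x_1 = 1.3592 - 0.02*2.7184 = 1.3048
  y_1 = 1.2616 - 0.02*10.0928 = 1.0597
Step 2: grad_x = 2*1*1.3048 = 2.6097, grad_y = 2*4*1.0597 = 8.478
  x_2 = 1.3048 - 0.02*2.6097 = 1.2526
  y_2 = 1.0597 - 0.02*8.478 = 0.8902
Step 3: grad_x = 2*1*1.2526 = 2.5053, grad_y = 2*4*0.8902 = 7.1215
  x_3 = 1.2526 - 0.02*2.5053 = 1.2025
  y_3 = 0.8902 - 0.02*7.1215 = 0.7478
Step 4: grad_x = 2*1*1.2025 = 2.4051, grad_y = 2*4*0.7478 = 5.982
  x_4 = 1.2025 - 0.02*2.4051 = 1.1544
  y_4 = 0.7478 - 0.02*5.982 = 0.6281
f(1.1544, 0.6281) = 1*1.1544^2 + 4*0.6281^2 = 2.9108


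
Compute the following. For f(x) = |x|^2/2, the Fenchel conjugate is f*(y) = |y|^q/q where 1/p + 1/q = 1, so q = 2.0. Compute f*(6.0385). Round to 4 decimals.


The conjugate exponent q satisfies 1/p + 1/q = 1.
p = 2, so q = 2/(2 - 1) = 2.0
|y|^q = 6.0385^2.0 = 36.4635
f*(6.0385) = 36.4635 / 2.0 = 18.2317


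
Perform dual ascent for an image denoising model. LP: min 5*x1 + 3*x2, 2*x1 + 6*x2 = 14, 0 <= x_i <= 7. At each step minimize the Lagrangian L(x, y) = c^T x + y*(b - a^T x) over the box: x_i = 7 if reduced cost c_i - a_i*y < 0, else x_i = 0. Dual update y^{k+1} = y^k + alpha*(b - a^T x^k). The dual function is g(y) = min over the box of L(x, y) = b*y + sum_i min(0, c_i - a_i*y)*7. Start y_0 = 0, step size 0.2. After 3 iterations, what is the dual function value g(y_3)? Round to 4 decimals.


Dual ascent for LP: min 5*x1 + 3*x2, 2*x1 + 6*x2 = 14, 0 <= x_i <= 7
Step 1: y^k = 0.0, reduced costs: (5.0, 3.0)
  x^k = (0.0, 0.0), subgradient = b - a^T x = 14.0
  y^{k+1} = 0.0 + 0.2*14.0 = 2.8
Step 2: y^k = 2.8, reduced costs: (-0.6, -13.8)
  x^k = (7.0, 7.0), subgradient = b - a^T x = -42.0
  y^{k+1} = 2.8 + 0.2*-42.0 = -5.6
Step 3: y^k = -5.6, reduced costs: (16.2, 36.6)
  x^k = (0.0, 0.0), subgradient = b - a^T x = 14.0
  y^{k+1} = -5.6 + 0.2*14.0 = -2.8
Dual objective at y_3 = -2.8: reduced costs (10.6, 19.8), box minimizer x = (0.0, 0.0)
g(y_3) = b*y + (c1 - a1*y)*x1 + (c2 - a2*y)*x2 = 14*(-2.8) + 10.6*0.0 + 19.8*0.0 = -39.2 + 0.0 + 0.0 = -39.2


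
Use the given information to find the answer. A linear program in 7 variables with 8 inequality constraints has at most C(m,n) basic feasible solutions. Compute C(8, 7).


Each vertex corresponds to some choice of n active constraints out of m, so the number of vertices is at most C(m, n) = m! / (n!(m-n)!).
m = 8, n = 7
Numerator: 8 * 7 * 6 * 5 * 4 * 3 * 2
Denominator: 7! = 5040
C(8, 7) = 8


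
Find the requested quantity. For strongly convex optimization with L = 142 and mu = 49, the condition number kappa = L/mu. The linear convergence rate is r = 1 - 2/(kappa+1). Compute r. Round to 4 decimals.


Step 1: Compute the condition number.
kappa = L/mu = 142/49 = 2.898
Step 2: Compute the convergence rate.
r = 1 - 2/(kappa + 1) = 1 - 2*mu/(L + mu) = (L - mu)/(L + mu) = 93/191 = 0.4869


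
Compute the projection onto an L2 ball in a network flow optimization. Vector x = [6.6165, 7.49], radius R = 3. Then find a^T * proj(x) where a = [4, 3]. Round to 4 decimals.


Step 1: Compute ||x|| (intermediates to 6 decimals).
||x|| = sqrt(6.6165^2 + 7.49^2) = 9.993907
Step 2: Project.
Since ||x|| > R, scale = R/||x|| = 3/9.993907 = 0.300183, proj(x) = scale * x
proj(x) = [1.986161, 2.248371]
Step 3: Dot product.
a^T * proj(x) = 4*1.986161 + 3*2.248371 = 14.6898


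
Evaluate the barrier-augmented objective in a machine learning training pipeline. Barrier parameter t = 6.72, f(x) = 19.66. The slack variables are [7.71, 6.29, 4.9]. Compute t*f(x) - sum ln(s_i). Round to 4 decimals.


Step 1: Compute log-barrier.
ln values: [2.0425, 1.839, 1.5892]
phi = -(2.0425 + 1.839 + 1.5892) = -5.4707
Step 2: Compute augmented objective.
t*f(x) = 6.72*19.66 = 132.1152
Total = 132.1152 - 5.4707 = 126.6445


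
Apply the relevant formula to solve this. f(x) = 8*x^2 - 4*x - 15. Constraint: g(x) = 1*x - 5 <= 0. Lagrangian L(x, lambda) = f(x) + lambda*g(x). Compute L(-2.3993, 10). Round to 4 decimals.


Step 1: Evaluate f(x).
f(-2.3993) = 8*(-2.3993)^2 - 4*(-2.3993) - 15 = 40.6503
Step 2: Evaluate g(x).
g(-2.3993) = 1*-2.3993 - 5 = -7.3993
Step 3: Compute Lagrangian.
L = 40.6503 + 10*-7.3993 = -33.3427


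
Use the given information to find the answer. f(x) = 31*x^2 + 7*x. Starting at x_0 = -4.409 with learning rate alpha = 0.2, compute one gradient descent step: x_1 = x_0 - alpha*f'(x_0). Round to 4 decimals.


We compute the gradient at x_0 and apply the update.
f'(x) = 62*x + 7
f'(-4.409) = 62*-4.409 + 7 = -266.358
x_1 = -4.409 - 0.2*-266.358 = 48.8626


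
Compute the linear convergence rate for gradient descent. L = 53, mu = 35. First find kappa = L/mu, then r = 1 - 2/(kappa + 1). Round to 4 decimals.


Step 1: Compute the condition number.
kappa = L/mu = 53/35 = 1.5143
Step 2: Compute the convergence rate.
r = 1 - 2/(kappa + 1) = 1 - 2*mu/(L + mu) = (L - mu)/(L + mu) = 18/88 = 0.2045


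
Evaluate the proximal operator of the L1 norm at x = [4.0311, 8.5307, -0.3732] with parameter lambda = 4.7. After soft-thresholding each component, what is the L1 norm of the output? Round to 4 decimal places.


Soft-thresholding with lambda = 4.7:
prox(4.0311) = sign(4.0311)*max(|4.0311| - 4.7, 0) = 0.0
prox(8.5307) = sign(8.5307)*max(|8.5307| - 4.7, 0) = 3.8307
prox(-0.3732) = sign(-0.3732)*max(|-0.3732| - 4.7, 0) = 0.0
prox(x) = [0.0, 3.8307, 0.0]
||prox(x)||_1 = 0.0 + 3.8307 + 0.0 = 3.8307


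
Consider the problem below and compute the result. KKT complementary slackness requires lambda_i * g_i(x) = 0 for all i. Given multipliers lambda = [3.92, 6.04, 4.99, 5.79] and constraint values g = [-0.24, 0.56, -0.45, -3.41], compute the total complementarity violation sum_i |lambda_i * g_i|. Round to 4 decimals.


KKT complementary slackness check:
lambda_1 * g_1 = 3.92 * -0.24 = -0.9408
lambda_2 * g_2 = 6.04 * 0.56 = 3.3824
lambda_3 * g_3 = 4.99 * -0.45 = -2.2455
lambda_4 * g_4 = 5.79 * -3.41 = -19.7439
Total violation = 0.9408 + 3.3824 + 2.2455 + 19.7439 = 26.3126


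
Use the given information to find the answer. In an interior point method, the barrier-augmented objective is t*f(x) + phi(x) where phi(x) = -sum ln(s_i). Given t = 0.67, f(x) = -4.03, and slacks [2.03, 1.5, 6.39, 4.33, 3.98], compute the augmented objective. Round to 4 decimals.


Step 1: Compute log-barrier.
ln values: [0.708, 0.4055, 1.8547, 1.4656, 1.3813]
phi = -(0.708 + 0.4055 + 1.8547 + 1.4656 + 1.3813) = -5.8151
Step 2: Compute augmented objective.
t*f(x) = 0.67*-4.03 = -2.7001
Total = -2.7001 - 5.8151 = -8.5152


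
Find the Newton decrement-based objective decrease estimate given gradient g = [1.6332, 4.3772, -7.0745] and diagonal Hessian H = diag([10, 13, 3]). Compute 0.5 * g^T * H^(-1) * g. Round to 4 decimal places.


Step 1: H is diagonal, so H^(-1) * g = [0.1633, 0.3367, -2.3582].
Step 2: g^T H^(-1) g = sum_i g_i^2 / H_ii
  = (1.6332)^2/10 + (4.3772)^2/13 + (-7.0745)^2/3
  = 0.2667 + 1.4738 + 16.6829 = 18.4234
Step 3: Objective decrease = 0.5 * g^T H^(-1) g = 9.2117


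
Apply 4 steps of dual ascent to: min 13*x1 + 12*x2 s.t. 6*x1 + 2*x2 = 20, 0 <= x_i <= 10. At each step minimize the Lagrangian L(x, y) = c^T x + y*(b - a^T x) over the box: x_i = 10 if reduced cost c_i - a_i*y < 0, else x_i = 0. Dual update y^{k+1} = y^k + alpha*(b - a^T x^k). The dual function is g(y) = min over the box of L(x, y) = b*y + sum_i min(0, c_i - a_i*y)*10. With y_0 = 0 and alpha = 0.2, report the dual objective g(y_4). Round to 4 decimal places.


Dual ascent for LP: min 13*x1 + 12*x2, 6*x1 + 2*x2 = 20, 0 <= x_i <= 10
Step 1: y^k = 0.0, reduced costs: (13.0, 12.0)
  x^k = (0.0, 0.0), subgradient = b - a^T x = 20.0
  y^{k+1} = 0.0 + 0.2*20.0 = 4.0
Step 2: y^k = 4.0, reduced costs: (-11.0, 4.0)
  x^k = (10.0, 0.0), subgradient = b - a^T x = -40.0
  y^{k+1} = 4.0 + 0.2*-40.0 = -4.0
Step 3: y^k = -4.0, reduced costs: (37.0, 20.0)
  x^k = (0.0, 0.0), subgradient = b - a^T x = 20.0
  y^{k+1} = -4.0 + 0.2*20.0 = 0.0
Step 4: y^k = 0.0, reduced costs: (13.0, 12.0)
  x^k = (0.0, 0.0), subgradient = b - a^T x = 20.0
  y^{k+1} = 0.0 + 0.2*20.0 = 4.0
Dual objective at y_4 = 4.0: reduced costs (-11.0, 4.0), box minimizer x = (10.0, 0.0)
g(y_4) = b*y + (c1 - a1*y)*x1 + (c2 - a2*y)*x2 = 20*4.0 + (-11.0)*10.0 + 4.0*0.0 = 80.0 - 110.0 + 0.0 = -30.0


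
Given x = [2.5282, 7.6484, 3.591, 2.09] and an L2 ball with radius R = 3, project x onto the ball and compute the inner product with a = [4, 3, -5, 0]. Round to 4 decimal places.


Step 1: Compute ||x|| (intermediates to 6 decimals).
||x|| = sqrt(2.5282^2 + 7.6484^2 + 3.591^2 + 2.09^2) = 9.06384
Step 2: Project.
Since ||x|| > R, scale = R/||x|| = 3/9.06384 = 0.330986, proj(x) = scale * x
proj(x) = [0.836799, 2.531513, 1.188571, 0.691761]
Step 3: Dot product.
a^T * proj(x) = 4*0.836799 + 3*2.531513 - 5*1.188571 + 0*0.691761 = 4.9989


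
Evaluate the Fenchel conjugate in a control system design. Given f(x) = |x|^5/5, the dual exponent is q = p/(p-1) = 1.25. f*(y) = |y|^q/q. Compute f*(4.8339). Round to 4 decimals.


The conjugate exponent q satisfies 1/p + 1/q = 1.
p = 5, so q = 5/(5 - 1) = 1.25
|y|^q = 4.8339^1.25 = 7.1676
f*(4.8339) = 7.1676 / 1.25 = 5.7341


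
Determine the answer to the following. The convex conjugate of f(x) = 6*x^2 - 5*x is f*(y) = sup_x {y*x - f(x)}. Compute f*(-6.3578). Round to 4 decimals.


f*(y) = sup_x {y*x - a*x^2 - b*x} = sup_x {(y-b)*x - a*x^2}
FOC: (y - b) - 2a*x = 0 => x* = (y - b)/(2a)
x* = (-6.3578 + 5)/(2*6) = -0.1132
f*(-6.3578) = (y-b)^2/(4a) = (-6.3578 + 5)^2/(4*6)
= 1.8436/24 = 0.0768


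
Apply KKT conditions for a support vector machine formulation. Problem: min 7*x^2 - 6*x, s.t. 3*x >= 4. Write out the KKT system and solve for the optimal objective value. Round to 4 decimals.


Step 1: Try lambda = 0 (constraint inactive).
x_unc = 6/(2*7) = 0.4286
Check: 3*0.4286 = 1.2858 < 4 -- violated!
Step 2: Constraint must be active: 3*x = 4
x* = 4/3 = 1.3333 (rounded; the exact value 4/3 is used below)
lambda = (2*7*(4/3) - 6)/3 = 4.2222
Step 3: Compute optimal value.
f(x*) = 7*(4/3)^2 - 6*(4/3) = 4.4444


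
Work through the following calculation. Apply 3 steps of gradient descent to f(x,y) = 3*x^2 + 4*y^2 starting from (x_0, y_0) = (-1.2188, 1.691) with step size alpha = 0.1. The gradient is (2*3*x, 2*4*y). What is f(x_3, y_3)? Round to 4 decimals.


Gradient descent on f(x,y) = 3*x^2 + 4*y^2.
Starting point: (-1.2188, 1.691), alpha = 0.1
Step 1: grad_x = 2*3*-1.2188 = -7.3128, grad_y = 2*4*1.691 = 13.528
  x_1 = -1.2188 - 0.1*-7.3128 = -0.4875
  y_1 = 1.691 - 0.1*13.528 = 0.3382
Step 2: grad_x = 2*3*-0.4875 = -2.9251, grad_y = 2*4*0.3382 = 2.7056
  x_2 = -0.4875 - 0.1*-2.9251 = -0.195
  y_2 = 0.3382 - 0.1*2.7056 = 0.0676
Step 3: grad_x = 2*3*-0.195 = -1.17, grad_y = 2*4*0.0676 = 0.5411
  x_3 = -0.195 - 0.1*-1.17 = -0.078
  y_3 = 0.0676 - 0.1*0.5411 = 0.0135
f(-0.078, 0.0135) = 3*(-0.078)^2 + 4*0.0135^2 = 0.019


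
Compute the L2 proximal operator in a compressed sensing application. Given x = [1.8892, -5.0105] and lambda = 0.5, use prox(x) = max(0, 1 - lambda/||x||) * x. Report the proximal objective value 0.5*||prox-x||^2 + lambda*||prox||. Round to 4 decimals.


Step 1: Compute ||x||.
||x|| = 5.3548
Step 2: Compute scaling factor.
scale = max(0, 1 - 0.5/5.3548) = 0.9066
Step 3: prox(x) = [1.7128, -4.5427]
||prox(x)|| = 4.8548
Step 4: Proximal objective.
0.5*||prox-x||^2 = 0.125
lambda*||prox|| = 2.4274
Total = 2.5524


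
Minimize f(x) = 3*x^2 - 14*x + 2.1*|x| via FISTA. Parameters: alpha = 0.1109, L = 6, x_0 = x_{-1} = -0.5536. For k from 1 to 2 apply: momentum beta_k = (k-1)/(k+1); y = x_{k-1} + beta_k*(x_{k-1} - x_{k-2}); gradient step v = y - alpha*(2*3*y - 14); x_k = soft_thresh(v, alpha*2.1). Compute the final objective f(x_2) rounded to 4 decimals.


FISTA on f(x) = 3*x^2 - 14*x + 2.1*|x|
L = 6, alpha = 0.1109
Iteration 1: beta = 0.0, y = -0.5536 + 0.0*(-0.5536 + 0.5536) = -0.5536
  grad(y) = -17.3216, v = y - alpha*grad = 1.3674
  prox(v) = soft_thresh(1.3674, 0.2329) = 1.1345
Iteration 2: beta = 0.3333, y = 1.1345 + 0.3333*(1.1345 + 0.5536) = 1.6972
  grad(y) = -3.817, v = y - alpha*grad = 2.1205
  prox(v) = soft_thresh(2.1205, 0.2329) = 1.8876
f(x_2) = 3*1.8876^2 - 14*1.8876 + 2.1*|1.8876| = -11.7733


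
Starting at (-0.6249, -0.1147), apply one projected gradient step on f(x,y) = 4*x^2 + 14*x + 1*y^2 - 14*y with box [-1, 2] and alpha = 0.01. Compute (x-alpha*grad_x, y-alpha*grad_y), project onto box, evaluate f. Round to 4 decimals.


Step 1: Compute gradient at (-0.6249, -0.1147).
grad_x = 2*4*-0.6249 + 14 = 9.0008
grad_y = 2*1*-0.1147 - 14 = -14.2294
Step 2: Gradient step.
x_raw = -0.6249 - 0.01*9.0008 = -0.7149
y_raw = -0.1147 - 0.01*-14.2294 = 0.0276
Step 3: Project onto [-1, 2].
x_proj = clip(-0.7149) = -0.7149
y_proj = clip(0.0276) = 0.0276
Step 4: Evaluate f.
f(-0.7149, 0.0276) = -8.3499


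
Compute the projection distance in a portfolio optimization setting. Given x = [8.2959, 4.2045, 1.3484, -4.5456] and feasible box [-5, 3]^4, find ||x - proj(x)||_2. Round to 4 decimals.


Project each component onto [-5, 3].
clip(8.2959) = 3.0, clip(4.2045) = 3.0, clip(1.3484) = 1.3484, clip(-4.5456) = -4.5456
Projection = [3.0, 3.0, 1.3484, -4.5456]
Squared diffs: [28.0466, 1.4508, 0.0, 0.0]
Distance = sqrt(29.4974) = 5.4311


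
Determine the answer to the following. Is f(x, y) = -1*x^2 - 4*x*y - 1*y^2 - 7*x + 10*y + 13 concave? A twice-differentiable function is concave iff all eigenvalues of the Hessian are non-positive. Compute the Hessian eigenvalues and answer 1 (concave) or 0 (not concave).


The Hessian of f(x,y) = -1*x^2 - 4*x*y - 1*y^2 - 7*x + 10*y + 13 is:
H = [[-2, -4], [-4, -2]]
Trace = -2 - 2 = -4
Determinant = -2*-2 - (-4)^2 = -12
Discriminant = (-4)^2 - 4*-12 = 64.0
Eigenvalues: lambda_1 = -6.0, lambda_2 = 2.0
The function is not concave.

0


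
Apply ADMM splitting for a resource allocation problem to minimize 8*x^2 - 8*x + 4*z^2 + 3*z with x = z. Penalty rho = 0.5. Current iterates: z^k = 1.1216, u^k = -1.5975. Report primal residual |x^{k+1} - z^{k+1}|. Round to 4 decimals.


ADMM iteration with rho = 0.5, z^k = 1.1216, u^k = -1.5975
Step 1: x-update.
Minimize 8*x^2 - 8*x + (0.5/2)*(x - 1.1216 - 1.5975)^2
FOC: (2*8 + 0.5)*x = 8 + 0.5*(1.1216 + 1.5975)
x^{k+1} = 0.5672
Step 2: z-update.
Minimize 4*z^2 + 3*z + (0.5/2)*(0.5672 - z - 1.5975)^2
FOC: (2*4 + 0.5)*z = -3 + 0.5*(0.5672 - 1.5975)
z^{k+1} = -0.4135
Step 3: u-update.
u^{k+1} = -1.5975 + 0.5672 + 0.4135 = -0.6167
Step 4: Primal residual = |0.5672 + 0.4135| = 0.9808


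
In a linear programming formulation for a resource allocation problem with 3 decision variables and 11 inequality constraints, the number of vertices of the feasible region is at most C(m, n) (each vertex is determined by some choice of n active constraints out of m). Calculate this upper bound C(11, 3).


Each vertex corresponds to some choice of n active constraints out of m, so the number of vertices is at most C(m, n) = m! / (n!(m-n)!).
m = 11, n = 3
Numerator: 11 * 10 * 9
Denominator: 3! = 6
C(11, 3) = 165


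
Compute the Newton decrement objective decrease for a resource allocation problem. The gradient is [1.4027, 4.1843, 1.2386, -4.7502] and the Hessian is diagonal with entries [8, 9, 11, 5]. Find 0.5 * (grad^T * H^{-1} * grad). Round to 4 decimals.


Step 1: H is diagonal, so H^(-1) * g = [0.1753, 0.4649, 0.1126, -0.95].
Step 2: g^T H^(-1) g = sum_i g_i^2 / H_ii
  = (1.4027)^2/8 + (4.1843)^2/9 + (1.2386)^2/11 + (-4.7502)^2/5
  = 0.2459 + 1.9454 + 0.1395 + 4.5129 = 6.8437
Step 3: Objective decrease = 0.5 * g^T H^(-1) g = 3.4218


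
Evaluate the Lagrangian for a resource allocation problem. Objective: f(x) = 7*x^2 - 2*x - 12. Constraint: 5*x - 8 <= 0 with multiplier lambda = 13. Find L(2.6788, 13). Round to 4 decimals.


Step 1: Evaluate f(x).
f(2.6788) = 7*2.6788^2 - 2*2.6788 - 12 = 32.8742
Step 2: Evaluate g(x).
g(2.6788) = 5*2.6788 - 8 = 5.394
Step 3: Compute Lagrangian.
L = 32.8742 + 13*5.394 = 102.9962


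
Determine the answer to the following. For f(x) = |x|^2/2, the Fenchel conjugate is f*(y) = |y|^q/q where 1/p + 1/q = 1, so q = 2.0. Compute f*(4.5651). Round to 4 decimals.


The conjugate exponent q satisfies 1/p + 1/q = 1.
p = 2, so q = 2/(2 - 1) = 2.0
|y|^q = 4.5651^2.0 = 20.8401
f*(4.5651) = 20.8401 / 2.0 = 10.4201


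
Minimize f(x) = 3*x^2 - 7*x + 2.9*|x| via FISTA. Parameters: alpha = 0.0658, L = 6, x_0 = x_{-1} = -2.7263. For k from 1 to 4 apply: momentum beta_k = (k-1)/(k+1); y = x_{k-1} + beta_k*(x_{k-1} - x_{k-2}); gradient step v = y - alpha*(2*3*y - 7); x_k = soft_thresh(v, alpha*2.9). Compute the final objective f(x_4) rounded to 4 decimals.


FISTA on f(x) = 3*x^2 - 7*x + 2.9*|x|
L = 6, alpha = 0.0658
Iteration 1: beta = 0.0, y = -2.7263 + 0.0*(-2.7263 + 2.7263) = -2.7263
  grad(y) = -23.3578, v = y - alpha*grad = -1.1894
  prox(v) = soft_thresh(-1.1894, 0.1908) = -0.9985
Iteration 2: beta = 0.3333, y = -0.9985 + 0.3333*(-0.9985 + 2.7263) = -0.4226
  grad(y) = -9.5357, v = y - alpha*grad = 0.2048
  prox(v) = soft_thresh(0.2048, 0.1908) = 0.014
Iteration 3: beta = 0.5, y = 0.014 + 0.5*(0.014 + 0.9985) = 0.5203
  grad(y) = -3.8783, v = y - alpha*grad = 0.7755
  prox(v) = soft_thresh(0.7755, 0.1908) = 0.5847
Iteration 4: beta = 0.6, y = 0.5847 + 0.6*(0.5847 - 0.014) = 0.927
  grad(y) = -1.4377, v = y - alpha*grad = 1.0216
  prox(v) = soft_thresh(1.0216, 0.1908) = 0.8308
f(x_4) = 3*0.8308^2 - 7*0.8308 + 2.9*|0.8308| = -1.3356


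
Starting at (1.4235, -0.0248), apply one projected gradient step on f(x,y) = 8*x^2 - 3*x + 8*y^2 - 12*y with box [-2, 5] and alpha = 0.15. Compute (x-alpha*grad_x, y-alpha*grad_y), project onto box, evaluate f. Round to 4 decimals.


Step 1: Compute gradient at (1.4235, -0.0248).
grad_x = 2*8*1.4235 - 3 = 19.776
grad_y = 2*8*-0.0248 - 12 = -12.3968
Step 2: Gradient step.
x_raw = 1.4235 - 0.15*19.776 = -1.5429
y_raw = -0.0248 - 0.15*-12.3968 = 1.8347
Step 3: Project onto [-2, 5].
x_proj = clip(-1.5429) = -1.5429
y_proj = clip(1.8347) = 1.8347
Step 4: Evaluate f.
f(-1.5429, 1.8347) = 28.586


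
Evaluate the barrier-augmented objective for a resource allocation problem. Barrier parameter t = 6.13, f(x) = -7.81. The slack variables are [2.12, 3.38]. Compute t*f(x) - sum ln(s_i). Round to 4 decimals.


Step 1: Compute log-barrier.
ln values: [0.7514, 1.2179]
phi = -(0.7514 + 1.2179) = -1.9693
Step 2: Compute augmented objective.
t*f(x) = 6.13*-7.81 = -47.8753
Total = -47.8753 - 1.9693 = -49.8446


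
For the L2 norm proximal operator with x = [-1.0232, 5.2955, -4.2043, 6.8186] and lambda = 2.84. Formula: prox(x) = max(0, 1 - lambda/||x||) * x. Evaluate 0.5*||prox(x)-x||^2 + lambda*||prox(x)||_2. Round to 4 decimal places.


Step 1: Compute ||x||.
||x|| = 9.6571
Step 2: Compute scaling factor.
scale = max(0, 1 - 2.84/9.6571) = 0.7059
Step 3: prox(x) = [-0.7223, 3.7382, -2.9679, 4.8133]
||prox(x)|| = 6.8171
Step 4: Proximal objective.
0.5*||prox-x||^2 = 4.0328
lambda*||prox|| = 19.3606
Total = 23.3932


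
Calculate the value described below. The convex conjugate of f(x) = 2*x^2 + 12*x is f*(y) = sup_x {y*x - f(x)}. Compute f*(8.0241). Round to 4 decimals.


f*(y) = sup_x {y*x - a*x^2 - b*x} = sup_x {(y-b)*x - a*x^2}
FOC: (y - b) - 2a*x = 0 => x* = (y - b)/(2a)
x* = (8.0241 - 12)/(2*2) = -0.994
f*(8.0241) = (y-b)^2/(4a) = (8.0241 - 12)^2/(4*2)
= 15.8078/8 = 1.976


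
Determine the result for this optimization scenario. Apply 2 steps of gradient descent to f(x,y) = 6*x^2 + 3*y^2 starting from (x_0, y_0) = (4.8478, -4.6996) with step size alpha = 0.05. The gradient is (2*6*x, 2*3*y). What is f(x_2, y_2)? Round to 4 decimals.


Gradient descent on f(x,y) = 6*x^2 + 3*y^2.
Starting point: (4.8478, -4.6996), alpha = 0.05
Step 1: grad_x = 2*6*4.8478 = 58.1736, grad_y = 2*3*-4.6996 = -28.1976
  x_1 = 4.8478 - 0.05*58.1736 = 1.9391
  y_1 = -4.6996 - 0.05*-28.1976 = -3.2897
Step 2: grad_x = 2*6*1.9391 = 23.2694, grad_y = 2*3*-3.2897 = -19.7383
  x_2 = 1.9391 - 0.05*23.2694 = 0.7756
  y_2 = -3.2897 - 0.05*-19.7383 = -2.3028
f(0.7756, -2.3028) = 6*0.7756^2 + 3*(-2.3028)^2 = 19.5185


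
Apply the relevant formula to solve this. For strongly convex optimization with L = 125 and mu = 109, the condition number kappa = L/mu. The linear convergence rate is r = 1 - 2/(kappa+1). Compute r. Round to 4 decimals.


Step 1: Compute the condition number.
kappa = L/mu = 125/109 = 1.1468
Step 2: Compute the convergence rate.
r = 1 - 2/(kappa + 1) = 1 - 2*mu/(L + mu) = (L - mu)/(L + mu) = 16/234 = 0.0684


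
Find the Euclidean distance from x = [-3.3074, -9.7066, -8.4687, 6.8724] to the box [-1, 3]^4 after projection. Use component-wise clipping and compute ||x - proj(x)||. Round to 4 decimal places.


Project each component onto [-1, 3].
clip(-3.3074) = -1.0, clip(-9.7066) = -1.0, clip(-8.4687) = -1.0, clip(6.8724) = 3.0
Projection = [-1.0, -1.0, -1.0, 3.0]
Squared diffs: [5.3241, 75.8049, 55.7815, 14.9955]
Distance = sqrt(151.906) = 12.325


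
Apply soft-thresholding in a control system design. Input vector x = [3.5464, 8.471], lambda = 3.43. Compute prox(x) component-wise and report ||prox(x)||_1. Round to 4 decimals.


Soft-thresholding with lambda = 3.43:
prox(3.5464) = sign(3.5464)*max(|3.5464| - 3.43, 0) = 0.1164
prox(8.471) = sign(8.471)*max(|8.471| - 3.43, 0) = 5.041
prox(x) = [0.1164, 5.041]
||prox(x)||_1 = 0.1164 + 5.041 = 5.1574


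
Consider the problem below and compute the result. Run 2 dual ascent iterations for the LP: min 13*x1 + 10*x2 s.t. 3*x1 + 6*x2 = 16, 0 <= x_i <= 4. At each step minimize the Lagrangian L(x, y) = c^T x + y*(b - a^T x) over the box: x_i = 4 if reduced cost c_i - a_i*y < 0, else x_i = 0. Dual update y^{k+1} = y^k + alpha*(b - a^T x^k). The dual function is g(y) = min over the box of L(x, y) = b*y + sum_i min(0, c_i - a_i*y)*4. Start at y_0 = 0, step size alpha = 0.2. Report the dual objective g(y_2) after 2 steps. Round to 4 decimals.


Dual ascent for LP: min 13*x1 + 10*x2, 3*x1 + 6*x2 = 16, 0 <= x_i <= 4
Step 1: y^k = 0.0, reduced costs: (13.0, 10.0)
  x^k = (0.0, 0.0), subgradient = b - a^T x = 16.0
  y^{k+1} = 0.0 + 0.2*16.0 = 3.2
Step 2: y^k = 3.2, reduced costs: (3.4, -9.2)
  x^k = (0.0, 4.0), subgradient = b - a^T x = -8.0
  y^{k+1} = 3.2 + 0.2*-8.0 = 1.6
Dual objective at y_2 = 1.6: reduced costs (8.2, 0.4), box minimizer x = (0.0, 0.0)
g(y_2) = b*y + (c1 - a1*y)*x1 + (c2 - a2*y)*x2 = 16*1.6 + 8.2*0.0 + 0.4*0.0 = 25.6 + 0.0 + 0.0 = 25.6


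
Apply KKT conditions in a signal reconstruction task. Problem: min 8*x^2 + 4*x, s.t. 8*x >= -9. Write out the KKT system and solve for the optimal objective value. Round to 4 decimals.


Step 1: Try lambda = 0 (constraint inactive).
Stationarity: 2*8*x + 4 = 0
x* = -4/(2*8) = -0.25
Check constraint: 8*-0.25 = -2.0 >= -9 -- satisfied.
Step 2: Compute optimal value.
f(x*) = 8*(-0.25)^2 + 4*(-0.25) = -0.5


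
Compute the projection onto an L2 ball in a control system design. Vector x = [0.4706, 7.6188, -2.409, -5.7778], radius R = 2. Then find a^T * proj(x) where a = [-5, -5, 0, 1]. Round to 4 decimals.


Step 1: Compute ||x|| (intermediates to 6 decimals).
||x|| = sqrt(0.4706^2 + 7.6188^2 + (-2.409)^2 + (-5.7778)^2) = 9.871871
Step 2: Project.
Since ||x|| > R, scale = R/||x|| = 2/9.871871 = 0.202596, proj(x) = scale * x
proj(x) = [0.095342, 1.543538, -0.488054, -1.170559]
Step 3: Dot product.
a^T * proj(x) = -5*0.095342 - 5*1.543538 + 0*(-0.488054) + 1*(-1.170559) = -9.365


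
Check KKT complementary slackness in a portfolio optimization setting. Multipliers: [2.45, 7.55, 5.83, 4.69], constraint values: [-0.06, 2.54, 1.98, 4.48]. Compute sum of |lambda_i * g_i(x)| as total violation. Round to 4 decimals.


KKT complementary slackness check:
lambda_1 * g_1 = 2.45 * -0.06 = -0.147
lambda_2 * g_2 = 7.55 * 2.54 = 19.177
lambda_3 * g_3 = 5.83 * 1.98 = 11.5434
lambda_4 * g_4 = 4.69 * 4.48 = 21.0112
Total violation = 0.147 + 19.177 + 11.5434 + 21.0112 = 51.8786


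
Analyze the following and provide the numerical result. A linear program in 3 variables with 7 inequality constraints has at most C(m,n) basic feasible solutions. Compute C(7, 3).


Each vertex corresponds to some choice of n active constraints out of m, so the number of vertices is at most C(m, n) = m! / (n!(m-n)!).
m = 7, n = 3
Numerator: 7 * 6 * 5
Denominator: 3! = 6
C(7, 3) = 35


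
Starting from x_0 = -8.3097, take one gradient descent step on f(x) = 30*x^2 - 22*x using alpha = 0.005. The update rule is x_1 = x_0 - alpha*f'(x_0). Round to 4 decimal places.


We compute the gradient at x_0 and apply the update.
f'(x) = 60*x - 22
f'(-8.3097) = 60*-8.3097 - 22 = -520.582
x_1 = -8.3097 - 0.005*-520.582 = -5.7068


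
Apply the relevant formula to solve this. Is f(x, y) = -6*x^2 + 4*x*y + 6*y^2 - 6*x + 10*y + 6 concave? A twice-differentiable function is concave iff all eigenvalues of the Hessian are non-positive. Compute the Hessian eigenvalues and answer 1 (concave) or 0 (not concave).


The Hessian of f(x,y) = -6*x^2 + 4*x*y + 6*y^2 - 6*x + 10*y + 6 is:
H = [[-12, 4], [4, 12]]
Trace = -12 + 12 = 0
Determinant = -12*12 - (4)^2 = -160
Discriminant = (0)^2 - 4*-160 = 640.0
Eigenvalues: lambda_1 = -12.6491, lambda_2 = 12.6491
The function is not concave.

0


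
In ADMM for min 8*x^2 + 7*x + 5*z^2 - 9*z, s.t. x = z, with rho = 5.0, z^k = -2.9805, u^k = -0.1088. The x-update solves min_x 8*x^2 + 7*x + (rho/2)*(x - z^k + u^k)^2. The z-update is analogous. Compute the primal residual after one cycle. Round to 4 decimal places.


ADMM iteration with rho = 5.0, z^k = -2.9805, u^k = -0.1088
Step 1: x-update.
Minimize 8*x^2 + 7*x + (5.0/2)*(x + 2.9805 - 0.1088)^2
FOC: (2*8 + 5.0)*x = -7 + 5.0*(-2.9805 + 0.1088)
x^{k+1} = -1.0171
Step 2: z-update.
Minimize 5*z^2 - 9*z + (5.0/2)*(-1.0171 - z - 0.1088)^2
FOC: (2*5 + 5.0)*z = 9 + 5.0*(-1.0171 - 0.1088)
z^{k+1} = 0.2247
Step 3: u-update.
u^{k+1} = -0.1088 - 1.0171 - 0.2247 = -1.3506
Step 4: Primal residual = |-1.0171 - 0.2247| = 1.2418


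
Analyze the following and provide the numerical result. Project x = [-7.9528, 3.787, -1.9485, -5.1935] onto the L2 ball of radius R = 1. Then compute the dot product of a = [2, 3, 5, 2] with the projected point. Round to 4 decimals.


Step 1: Compute ||x|| (intermediates to 6 decimals).
||x|| = sqrt((-7.9528)^2 + 3.787^2 + (-1.9485)^2 + (-5.1935)^2) = 10.40949
Step 2: Project.
Since ||x|| > R, scale = R/||x|| = 1/10.40949 = 0.096066, proj(x) = scale * x
proj(x) = [-0.763994, 0.363802, -0.187185, -0.498919]
Step 3: Dot product.
a^T * proj(x) = 2*(-0.763994) + 3*0.363802 + 5*(-0.187185) + 2*(-0.498919) = -2.3703


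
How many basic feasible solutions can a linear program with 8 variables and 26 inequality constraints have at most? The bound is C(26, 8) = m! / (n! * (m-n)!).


Each vertex corresponds to some choice of n active constraints out of m, so the number of vertices is at most C(m, n) = m! / (n!(m-n)!).
m = 26, n = 8
Numerator: 26 * 25 * 24 * 23 * 22 * 21 * 20 * 19
Denominator: 8! = 40320
C(26, 8) = 1562275


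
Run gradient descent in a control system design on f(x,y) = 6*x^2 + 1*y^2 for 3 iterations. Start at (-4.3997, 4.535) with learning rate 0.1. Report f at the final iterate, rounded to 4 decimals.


Gradient descent on f(x,y) = 6*x^2 + 1*y^2.
Starting point: (-4.3997, 4.535), alpha = 0.1
Step 1: grad_x = 2*6*-4.3997 = -52.7964, grad_y = 2*1*4.535 = 9.07
  x_1 = -4.3997 - 0.1*-52.7964 = 0.8799
  y_1 = 4.535 - 0.1*9.07 = 3.628
Step 2: grad_x = 2*6*0.8799 = 10.5593, grad_y = 2*1*3.628 = 7.256
  x_2 = 0.8799 - 0.1*10.5593 = -0.176
  y_2 = 3.628 - 0.1*7.256 = 2.9024
Step 3: grad_x = 2*6*-0.176 = -2.1119, grad_y = 2*1*2.9024 = 5.8048
  x_3 = -0.176 - 0.1*-2.1119 = 0.0352
  y_3 = 2.9024 - 0.1*5.8048 = 2.3219
f(0.0352, 2.3219) = 6*0.0352^2 + 1*2.3219^2 = 5.3987


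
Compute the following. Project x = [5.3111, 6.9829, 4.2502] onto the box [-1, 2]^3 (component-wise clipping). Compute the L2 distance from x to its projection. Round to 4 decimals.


Project each component onto [-1, 2].
clip(5.3111) = 2.0, clip(6.9829) = 2.0, clip(4.2502) = 2.0
Projection = [2.0, 2.0, 2.0]
Squared diffs: [10.9634, 24.8293, 5.0634]
Distance = sqrt(40.8561) = 6.3919


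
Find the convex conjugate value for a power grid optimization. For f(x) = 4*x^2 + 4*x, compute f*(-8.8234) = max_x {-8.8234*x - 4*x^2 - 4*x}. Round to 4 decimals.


f*(y) = sup_x {y*x - a*x^2 - b*x} = sup_x {(y-b)*x - a*x^2}
FOC: (y - b) - 2a*x = 0 => x* = (y - b)/(2a)
x* = (-8.8234 - 4)/(2*4) = -1.6029
f*(-8.8234) = (y-b)^2/(4a) = (-8.8234 - 4)^2/(4*4)
= 164.4396/16 = 10.2775


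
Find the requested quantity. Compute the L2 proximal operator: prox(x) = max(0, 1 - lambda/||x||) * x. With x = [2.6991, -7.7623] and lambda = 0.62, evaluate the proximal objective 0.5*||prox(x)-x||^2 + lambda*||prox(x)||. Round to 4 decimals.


Step 1: Compute ||x||.
||x|| = 8.2182
Step 2: Compute scaling factor.
scale = max(0, 1 - 0.62/8.2182) = 0.9246
Step 3: prox(x) = [2.4955, -7.1767]
||prox(x)|| = 7.5982
Step 4: Proximal objective.
0.5*||prox-x||^2 = 0.1922
lambda*||prox|| = 4.7109
Total = 4.9031


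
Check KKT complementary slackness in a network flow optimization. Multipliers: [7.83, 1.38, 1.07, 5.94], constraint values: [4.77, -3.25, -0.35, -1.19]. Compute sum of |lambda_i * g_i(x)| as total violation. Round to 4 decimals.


KKT complementary slackness check:
lambda_1 * g_1 = 7.83 * 4.77 = 37.3491
lambda_2 * g_2 = 1.38 * -3.25 = -4.485
lambda_3 * g_3 = 1.07 * -0.35 = -0.3745
lambda_4 * g_4 = 5.94 * -1.19 = -7.0686
Total violation = 37.3491 + 4.485 + 0.3745 + 7.0686 = 49.2772


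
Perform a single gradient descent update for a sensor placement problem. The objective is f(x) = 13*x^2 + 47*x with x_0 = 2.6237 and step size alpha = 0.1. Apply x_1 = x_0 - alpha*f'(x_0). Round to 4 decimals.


We compute the gradient at x_0 and apply the update.
f'(x) = 26*x + 47
f'(2.6237) = 26*2.6237 + 47 = 115.2162
x_1 = 2.6237 - 0.1*115.2162 = -8.8979


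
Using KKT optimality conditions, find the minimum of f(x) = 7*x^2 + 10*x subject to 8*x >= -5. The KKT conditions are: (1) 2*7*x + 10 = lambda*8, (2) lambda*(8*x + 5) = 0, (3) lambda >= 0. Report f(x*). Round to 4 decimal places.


Step 1: Try lambda = 0 (constraint inactive).
x_unc = -10/(2*7) = -0.7143
Check: 8*-0.7143 = -5.7144 < -5 -- violated!
Step 2: Constraint must be active: 8*x = -5
x* = -5/8 = -0.625
lambda = (2*7*(-0.625) + 10)/8 = 0.1563
Step 3: Compute optimal value.
f(x*) = 7*(-0.625)^2 + 10*(-0.625) = -3.5156


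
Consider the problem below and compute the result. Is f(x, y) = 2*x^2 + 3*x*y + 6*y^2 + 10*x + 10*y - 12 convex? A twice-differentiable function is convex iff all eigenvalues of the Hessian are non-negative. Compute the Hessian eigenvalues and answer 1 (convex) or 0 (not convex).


The Hessian of f(x,y) = 2*x^2 + 3*x*y + 6*y^2 + 10*x + 10*y - 12 is:
H = [[4, 3], [3, 12]]
Trace = 4 + 12 = 16
Determinant = 4*12 - (3)^2 = 39
Discriminant = (16)^2 - 4*39 = 100.0
Eigenvalues: lambda_1 = 3.0, lambda_2 = 13.0
The function is convex.

1


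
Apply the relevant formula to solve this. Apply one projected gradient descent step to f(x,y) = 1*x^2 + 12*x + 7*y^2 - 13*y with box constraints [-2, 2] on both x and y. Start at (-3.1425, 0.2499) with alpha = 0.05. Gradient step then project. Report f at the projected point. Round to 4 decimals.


Step 1: Compute gradient at (-3.1425, 0.2499).
grad_x = 2*1*-3.1425 + 12 = 5.715
grad_y = 2*7*0.2499 - 13 = -9.5014
Step 2: Gradient step.
x_raw = -3.1425 - 0.05*5.715 = -3.4283
y_raw = 0.2499 - 0.05*-9.5014 = 0.725
Step 3: Project onto [-2, 2].
x_proj = clip(-3.4283) = -2.0
y_proj = clip(0.725) = 0.725
Step 4: Evaluate f.
f(-2.0, 0.725) = -25.7455


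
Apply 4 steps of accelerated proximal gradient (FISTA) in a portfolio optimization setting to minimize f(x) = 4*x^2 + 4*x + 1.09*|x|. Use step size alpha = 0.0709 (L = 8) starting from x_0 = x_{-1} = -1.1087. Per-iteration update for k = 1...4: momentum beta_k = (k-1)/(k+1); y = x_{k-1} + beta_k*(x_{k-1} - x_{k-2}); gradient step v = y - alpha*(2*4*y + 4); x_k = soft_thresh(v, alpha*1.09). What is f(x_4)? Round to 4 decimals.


FISTA on f(x) = 4*x^2 + 4*x + 1.09*|x|
L = 8, alpha = 0.0709
Iteration 1: beta = 0.0, y = -1.1087 + 0.0*(-1.1087 + 1.1087) = -1.1087
  grad(y) = -4.8696, v = y - alpha*grad = -0.7634
  prox(v) = soft_thresh(-0.7634, 0.0773) = -0.6862
Iteration 2: beta = 0.3333, y = -0.6862 + 0.3333*(-0.6862 + 1.1087) = -0.5453
  grad(y) = -0.3626, v = y - alpha*grad = -0.5196
  prox(v) = soft_thresh(-0.5196, 0.0773) = -0.4423
Iteration 3: beta = 0.5, y = -0.4423 + 0.5*(-0.4423 + 0.6862) = -0.3204
  grad(y) = 1.4367, v = y - alpha*grad = -0.4223
  prox(v) = soft_thresh(-0.4223, 0.0773) = -0.345
Iteration 4: beta = 0.6, y = -0.345 + 0.6*(-0.345 + 0.4423) = -0.2866
  grad(y) = 1.7073, v = y - alpha*grad = -0.4076
  prox(v) = soft_thresh(-0.4076, 0.0773) = -0.3304
f(x_4) = 4*(-0.3304)^2 + 4*(-0.3304) + 1.09*|-0.3304| = -0.5248


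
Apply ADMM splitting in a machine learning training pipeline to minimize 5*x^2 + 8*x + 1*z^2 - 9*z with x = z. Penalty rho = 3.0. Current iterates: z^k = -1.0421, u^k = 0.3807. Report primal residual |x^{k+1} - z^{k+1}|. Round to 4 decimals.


ADMM iteration with rho = 3.0, z^k = -1.0421, u^k = 0.3807
Step 1: x-update.
Minimize 5*x^2 + 8*x + (3.0/2)*(x + 1.0421 + 0.3807)^2
FOC: (2*5 + 3.0)*x = -8 + 3.0*(-1.0421 - 0.3807)
x^{k+1} = -0.9437
Step 2: z-update.
Minimize 1*z^2 - 9*z + (3.0/2)*(-0.9437 - z + 0.3807)^2
FOC: (2*1 + 3.0)*z = 9 + 3.0*(-0.9437 + 0.3807)
z^{k+1} = 1.4622
Step 3: u-update.
u^{k+1} = 0.3807 - 0.9437 - 1.4622 = -2.0252
Step 4: Primal residual = |-0.9437 - 1.4622| = 2.4059


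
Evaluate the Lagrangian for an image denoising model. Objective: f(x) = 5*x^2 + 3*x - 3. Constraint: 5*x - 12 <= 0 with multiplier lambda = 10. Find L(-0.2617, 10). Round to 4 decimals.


Step 1: Evaluate f(x).
f(-0.2617) = 5*(-0.2617)^2 + 3*(-0.2617) - 3 = -3.4427
Step 2: Evaluate g(x).
g(-0.2617) = 5*-0.2617 - 12 = -13.3085
Step 3: Compute Lagrangian.
L = -3.4427 + 10*-13.3085 = -136.5277


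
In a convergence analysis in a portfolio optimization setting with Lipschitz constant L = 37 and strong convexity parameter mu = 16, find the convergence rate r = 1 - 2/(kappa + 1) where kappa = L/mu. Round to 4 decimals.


Step 1: Compute the condition number.
kappa = L/mu = 37/16 = 2.3125
Step 2: Compute the convergence rate.
r = 1 - 2/(kappa + 1) = 1 - 2*mu/(L + mu) = (L - mu)/(L + mu) = 21/53 = 0.3962


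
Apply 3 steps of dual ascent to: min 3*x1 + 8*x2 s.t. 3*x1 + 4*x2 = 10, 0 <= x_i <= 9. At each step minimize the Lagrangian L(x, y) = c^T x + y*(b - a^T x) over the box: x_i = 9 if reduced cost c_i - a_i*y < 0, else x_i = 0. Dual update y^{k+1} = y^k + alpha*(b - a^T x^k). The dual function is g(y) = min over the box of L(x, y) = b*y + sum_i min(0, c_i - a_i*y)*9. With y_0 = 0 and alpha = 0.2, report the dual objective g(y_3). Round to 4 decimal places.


Dual ascent for LP: min 3*x1 + 8*x2, 3*x1 + 4*x2 = 10, 0 <= x_i <= 9
Step 1: y^k = 0.0, reduced costs: (3.0, 8.0)
  x^k = (0.0, 0.0), subgradient = b - a^T x = 10.0
  y^{k+1} = 0.0 + 0.2*10.0 = 2.0
Step 2: y^k = 2.0, reduced costs: (-3.0, 0.0)
  x^k = (9.0, 0.0), subgradient = b - a^T x = -17.0
  y^{k+1} = 2.0 + 0.2*-17.0 = -1.4
Step 3: y^k = -1.4, reduced costs: (7.2, 13.6)
  x^k = (0.0, 0.0), subgradient = b - a^T x = 10.0
  y^{k+1} = -1.4 + 0.2*10.0 = 0.6
Dual objective at y_3 = 0.6: reduced costs (1.2, 5.6), box minimizer x = (0.0, 0.0)
g(y_3) = b*y + (c1 - a1*y)*x1 + (c2 - a2*y)*x2 = 10*0.6 + 1.2*0.0 + 5.6*0.0 = 6.0 + 0.0 + 0.0 = 6.0


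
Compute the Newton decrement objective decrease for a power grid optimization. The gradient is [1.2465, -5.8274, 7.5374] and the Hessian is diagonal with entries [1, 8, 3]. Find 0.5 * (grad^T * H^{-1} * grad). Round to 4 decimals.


Step 1: H is diagonal, so H^(-1) * g = [1.2465, -0.7284, 2.5125].
Step 2: g^T H^(-1) g = sum_i g_i^2 / H_ii
  = (1.2465)^2/1 + (-5.8274)^2/8 + (7.5374)^2/3
  = 1.5538 + 4.2448 + 18.9375 = 24.7361
Step 3: Objective decrease = 0.5 * g^T H^(-1) g = 12.368


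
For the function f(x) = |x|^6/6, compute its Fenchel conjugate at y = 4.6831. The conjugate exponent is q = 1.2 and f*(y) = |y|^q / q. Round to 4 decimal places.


The conjugate exponent q satisfies 1/p + 1/q = 1.
p = 6, so q = 6/(6 - 1) = 1.2
|y|^q = 4.6831^1.2 = 6.3773
f*(4.6831) = 6.3773 / 1.2 = 5.3145


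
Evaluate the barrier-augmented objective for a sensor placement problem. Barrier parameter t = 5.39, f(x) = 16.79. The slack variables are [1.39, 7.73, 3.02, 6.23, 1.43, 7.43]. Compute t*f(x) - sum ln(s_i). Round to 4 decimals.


Step 1: Compute log-barrier.
ln values: [0.3293, 2.0451, 1.1053, 1.8294, 0.3577, 2.0055]
phi = -(0.3293 + 2.0451 + 1.1053 + 1.8294 + 0.3577 + 2.0055) = -7.6722
Step 2: Compute augmented objective.
t*f(x) = 5.39*16.79 = 90.4981
Total = 90.4981 - 7.6722 = 82.8259
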